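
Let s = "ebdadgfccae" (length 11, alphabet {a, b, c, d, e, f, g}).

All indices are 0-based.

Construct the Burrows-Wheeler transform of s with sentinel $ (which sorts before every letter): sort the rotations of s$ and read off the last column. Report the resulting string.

edcecfbaa$gd

rank  rotation      last
    0  $ebdadgfccae  e
    1  adgfccae$ebd  d
    2  ae$ebdadgfcc  c
    3  bdadgfccae$e  e
    4  cae$ebdadgfc  c
    5  ccae$ebdadgf  f
    6  dadgfccae$eb  b
    7  dgfccae$ebda  a
    8  e$ebdadgfcca  a
    9  ebdadgfccae$  $
   10  fccae$ebdadg  g
   11  gfccae$ebdad  d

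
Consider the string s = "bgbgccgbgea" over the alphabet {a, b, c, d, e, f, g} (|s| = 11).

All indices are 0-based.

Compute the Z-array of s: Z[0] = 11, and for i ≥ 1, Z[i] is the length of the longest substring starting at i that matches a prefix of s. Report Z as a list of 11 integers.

[11, 0, 2, 0, 0, 0, 0, 2, 0, 0, 0]

Z[0]=11
i=1: outside box; Z[1]=0
i=2: outside box; Z[2]=2 grow→box=[2,4)
i=3: min(r-i=1, Z[1]=0)=0; Z[3]=0
i=4: outside box; Z[4]=0
i=5: outside box; Z[5]=0
i=6: outside box; Z[6]=0
i=7: outside box; Z[7]=2 grow→box=[7,9)
i=8: min(r-i=1, Z[1]=0)=0; Z[8]=0
i=9: outside box; Z[9]=0
i=10: outside box; Z[10]=0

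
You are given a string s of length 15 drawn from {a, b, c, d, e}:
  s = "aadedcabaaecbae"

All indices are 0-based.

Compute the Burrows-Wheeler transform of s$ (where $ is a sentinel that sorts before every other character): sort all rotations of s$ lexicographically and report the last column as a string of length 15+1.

rank  rotation          last
    0  $aadedcabaaecbae  e
    1  aadedcabaaecbae$  $
    2  aaecbae$aadedcab  b
    3  abaaecbae$aadedc  c
    4  adedcabaaecbae$a  a
    5  ae$aadedcabaaecb  b
    6  aecbae$aadedcaba  a
    7  baaecbae$aadedca  a
    8  bae$aadedcabaaec  c
    9  cabaaecbae$aaded  d
   10  cbae$aadedcabaae  e
   11  dcabaaecbae$aade  e
   12  dedcabaaecbae$aa  a
   13  e$aadedcabaaecba  a
   14  ecbae$aadedcabaa  a
   15  edcabaaecbae$aad  d

e$bcabaacdeeaaad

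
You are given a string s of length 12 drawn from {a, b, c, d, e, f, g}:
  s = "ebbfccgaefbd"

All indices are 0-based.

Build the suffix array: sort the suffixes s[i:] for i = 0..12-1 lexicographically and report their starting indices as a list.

sorted suffixes:
  #0 SA[0]=7  'aefbd'
  #1 SA[1]=1  'bbfccgaefbd'
  #2 SA[2]=10  'bd'
  #3 SA[3]=2  'bfccgaefbd'
  #4 SA[4]=4  'ccgaefbd'
  #5 SA[5]=5  'cgaefbd'
  #6 SA[6]=11  'd'
  #7 SA[7]=0  'ebbfccgaefbd'
  #8 SA[8]=8  'efbd'
  #9 SA[9]=9  'fbd'
  #10 SA[10]=3  'fccgaefbd'
  #11 SA[11]=6  'gaefbd'

[7, 1, 10, 2, 4, 5, 11, 0, 8, 9, 3, 6]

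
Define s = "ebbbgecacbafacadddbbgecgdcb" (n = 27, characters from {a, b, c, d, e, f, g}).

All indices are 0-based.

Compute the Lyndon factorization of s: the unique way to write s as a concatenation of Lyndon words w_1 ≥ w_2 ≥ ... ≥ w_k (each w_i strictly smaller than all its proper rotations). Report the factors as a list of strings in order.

["e", "bbbgec", "acbaf", "acadddbbgecgdcb"]

emit factor 1: 'e' (i=0, period=1)
emit factor 2: 'bbbgec' (i=1, period=6)
emit factor 3: 'acbaf' (i=7, period=5)
emit factor 4: 'acadddbbgecgdcb' (i=12, period=15)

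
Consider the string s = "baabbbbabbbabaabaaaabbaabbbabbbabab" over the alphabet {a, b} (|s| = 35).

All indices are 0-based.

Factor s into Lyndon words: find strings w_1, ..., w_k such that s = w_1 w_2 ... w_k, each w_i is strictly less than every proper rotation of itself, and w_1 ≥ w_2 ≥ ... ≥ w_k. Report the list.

emit factor 1: 'b' (i=0, period=1)
emit factor 2: 'aabbbbabbbab' (i=1, period=12)
emit factor 3: 'aab' (i=13, period=3)
emit factor 4: 'aaaabbaabbbabbbabab' (i=16, period=19)

["b", "aabbbbabbbab", "aab", "aaaabbaabbbabbbabab"]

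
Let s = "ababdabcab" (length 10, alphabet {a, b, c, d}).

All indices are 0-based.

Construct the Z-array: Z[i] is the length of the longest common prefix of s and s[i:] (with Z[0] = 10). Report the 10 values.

[10, 0, 2, 0, 0, 2, 0, 0, 2, 0]

Z[0]=10
i=1: i≥r, start 0; Z[1]=0
i=2: i≥r, start 0; Z[2]=2 scan→box=[2,4)
i=3: min(r-i=1, Z[1]=0)=0; Z[3]=0
i=4: i≥r, start 0; Z[4]=0
i=5: i≥r, start 0; Z[5]=2 scan→box=[5,7)
i=6: min(r-i=1, Z[1]=0)=0; Z[6]=0
i=7: i≥r, start 0; Z[7]=0
i=8: i≥r, start 0; Z[8]=2 scan→box=[8,10)
i=9: min(r-i=1, Z[1]=0)=0; Z[9]=0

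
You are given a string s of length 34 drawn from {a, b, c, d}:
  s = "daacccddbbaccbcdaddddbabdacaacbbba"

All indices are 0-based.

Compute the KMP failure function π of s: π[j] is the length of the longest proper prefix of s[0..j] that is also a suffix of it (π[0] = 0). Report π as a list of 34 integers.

π[0] = 0
j=1 s[j]='a': π[1]=0 (border '')
j=2 s[j]='a': π[2]=0 (border '')
j=3 s[j]='c': π[3]=0 (border '')
j=4 s[j]='c': π[4]=0 (border '')
j=5 s[j]='c': π[5]=0 (border '')
j=6 s[j]='d': π[6]=1 (border 'd')
j=7 s[j]='d': k: 1→0; π[7]=1 (border 'd')
j=8 s[j]='b': k: 1→0; π[8]=0 (border '')
j=9 s[j]='b': π[9]=0 (border '')
j=10 s[j]='a': π[10]=0 (border '')
j=11 s[j]='c': π[11]=0 (border '')
j=12 s[j]='c': π[12]=0 (border '')
j=13 s[j]='b': π[13]=0 (border '')
j=14 s[j]='c': π[14]=0 (border '')
j=15 s[j]='d': π[15]=1 (border 'd')
j=16 s[j]='a': π[16]=2 (border 'da')
j=17 s[j]='d': k: 2→0; π[17]=1 (border 'd')
j=18 s[j]='d': k: 1→0; π[18]=1 (border 'd')
j=19 s[j]='d': k: 1→0; π[19]=1 (border 'd')
j=20 s[j]='d': k: 1→0; π[20]=1 (border 'd')
j=21 s[j]='b': k: 1→0; π[21]=0 (border '')
j=22 s[j]='a': π[22]=0 (border '')
j=23 s[j]='b': π[23]=0 (border '')
j=24 s[j]='d': π[24]=1 (border 'd')
j=25 s[j]='a': π[25]=2 (border 'da')
j=26 s[j]='c': k: 2→0; π[26]=0 (border '')
j=27 s[j]='a': π[27]=0 (border '')
j=28 s[j]='a': π[28]=0 (border '')
j=29 s[j]='c': π[29]=0 (border '')
j=30 s[j]='b': π[30]=0 (border '')
j=31 s[j]='b': π[31]=0 (border '')
j=32 s[j]='b': π[32]=0 (border '')
j=33 s[j]='a': π[33]=0 (border '')

[0, 0, 0, 0, 0, 0, 1, 1, 0, 0, 0, 0, 0, 0, 0, 1, 2, 1, 1, 1, 1, 0, 0, 0, 1, 2, 0, 0, 0, 0, 0, 0, 0, 0]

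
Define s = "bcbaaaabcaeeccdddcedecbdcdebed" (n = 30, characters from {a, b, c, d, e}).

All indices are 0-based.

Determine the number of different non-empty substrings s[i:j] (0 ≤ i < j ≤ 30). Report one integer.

rank | idx | suffix
   0 |   3 | aaaabcaeeccdddcedecbdcdebed
   1 |   4 | aaabcaeeccdddcedecbdcdebed
   2 |   5 | aabcaeeccdddcedecbdcdebed
   3 |   6 | abcaeeccdddcedecbdcdebed
   4 |   9 | aeeccdddcedecbdcdebed
   5 |   2 | baaaabcaeeccdddcedecbdcdebed
   6 |   7 | bcaeeccdddcedecbdcdebed
   7 |   0 | bcbaaaabcaeeccdddcedecbdcdebed
   8 |  22 | bdcdebed
   9 |  27 | bed
  10 |   8 | caeeccdddcedecbdcdebed
  11 |   1 | cbaaaabcaeeccdddcedecbdcdebed
  12 |  21 | cbdcdebed
  13 |  12 | ccdddcedecbdcdebed
  14 |  13 | cdddcedecbdcdebed
  15 |  24 | cdebed
  16 |  17 | cedecbdcdebed
  17 |  29 | d
  18 |  23 | dcdebed
  19 |  16 | dcedecbdcdebed
  20 |  15 | ddcedecbdcdebed
  21 |  14 | dddcedecbdcdebed
  22 |  25 | debed
  23 |  19 | decbdcdebed
  24 |  26 | ebed
  25 |  20 | ecbdcdebed
  26 |  11 | eccdddcedecbdcdebed
  27 |  28 | ed
  28 |  18 | edecbdcdebed
  29 |  10 | eeccdddcedecbdcdebed

SA = [3, 4, 5, 6, 9, 2, 7, 0, 22, 27, 8, 1, 21, 12, 13, 24, 17, 29, 23, 16, 15, 14, 25, 19, 26, 20, 11, 28, 18, 10]
[i] adj suffixes → lcp
  [1] 3/4 → 3 ('aaa')
  [2] 4/5 → 2 ('aa')
  [3] 5/6 → 1 ('a')
  [4] 6/9 → 1 ('a')
  [5] 9/2 → 0 ('')
  [6] 2/7 → 1 ('b')
  [7] 7/0 → 2 ('bc')
  [8] 0/22 → 1 ('b')
  [9] 22/27 → 1 ('b')
  [10] 27/8 → 0 ('')
  [11] 8/1 → 1 ('c')
  [12] 1/21 → 2 ('cb')
  [13] 21/12 → 1 ('c')
  [14] 12/13 → 1 ('c')
  [15] 13/24 → 2 ('cd')
  [16] 24/17 → 1 ('c')
  [17] 17/29 → 0 ('')
  [18] 29/23 → 1 ('d')
  [19] 23/16 → 2 ('dc')
  [20] 16/15 → 1 ('d')
  [21] 15/14 → 2 ('dd')
  [22] 14/25 → 1 ('d')
  [23] 25/19 → 2 ('de')
  [24] 19/26 → 0 ('')
  [25] 26/20 → 1 ('e')
  [26] 20/11 → 2 ('ec')
  [27] 11/28 → 1 ('e')
  [28] 28/18 → 2 ('ed')
  [29] 18/10 → 1 ('e')

n(n+1)/2 = 30·31/2 = 465
Σ LCP = 0 + 3 + 2 + 1 + 1 + 0 + 1 + 2 + 1 + 1 + 0 + 1 + 2 + 1 + 1 + 2 + 1 + 0 + 1 + 2 + 1 + 2 + 1 + 2 + 0 + 1 + 2 + 1 + 2 + 1 = 36
distinct = 465 − 36 = 429

429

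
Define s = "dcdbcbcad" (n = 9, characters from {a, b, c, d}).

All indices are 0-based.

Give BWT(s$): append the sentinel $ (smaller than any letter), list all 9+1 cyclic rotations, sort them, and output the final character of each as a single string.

dccdbbdac$

rank  rotation    last
    0  $dcdbcbcad  d
    1  ad$dcdbcbc  c
    2  bcad$dcdbc  c
    3  bcbcad$dcd  d
    4  cad$dcdbcb  b
    5  cbcad$dcdb  b
    6  cdbcbcad$d  d
    7  d$dcdbcbca  a
    8  dbcbcad$dc  c
    9  dcdbcbcad$  $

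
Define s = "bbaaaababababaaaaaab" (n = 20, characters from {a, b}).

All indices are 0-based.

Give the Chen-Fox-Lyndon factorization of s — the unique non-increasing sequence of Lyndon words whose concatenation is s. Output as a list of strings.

["b", "b", "aaaabababab", "aaaaaab"]

emit factor 1: 'b' (i=0, period=1)
emit factor 2: 'b' (i=1, period=1)
emit factor 3: 'aaaabababab' (i=2, period=11)
emit factor 4: 'aaaaaab' (i=13, period=7)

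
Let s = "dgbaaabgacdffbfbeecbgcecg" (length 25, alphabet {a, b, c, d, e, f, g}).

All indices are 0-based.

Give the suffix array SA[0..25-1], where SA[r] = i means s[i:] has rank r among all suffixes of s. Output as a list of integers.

rank | idx | suffix
   0 |   3 | aaabgacdffbfbeecbgcecg
   1 |   4 | aabgacdffbfbeecbgcecg
   2 |   5 | abgacdffbfbeecbgcecg
   3 |   8 | acdffbfbeecbgcecg
   4 |   2 | baaabgacdffbfbeecbgcecg
   5 |  15 | beecbgcecg
   6 |  13 | bfbeecbgcecg
   7 |   6 | bgacdffbfbeecbgcecg
   8 |  19 | bgcecg
   9 |  18 | cbgcecg
  10 |   9 | cdffbfbeecbgcecg
  11 |  21 | cecg
  12 |  23 | cg
  13 |  10 | dffbfbeecbgcecg
  14 |   0 | dgbaaabgacdffbfbeecbgcecg
  15 |  17 | ecbgcecg
  16 |  22 | ecg
  17 |  16 | eecbgcecg
  18 |  14 | fbeecbgcecg
  19 |  12 | fbfbeecbgcecg
  20 |  11 | ffbfbeecbgcecg
  21 |  24 | g
  22 |   7 | gacdffbfbeecbgcecg
  23 |   1 | gbaaabgacdffbfbeecbgcecg
  24 |  20 | gcecg

[3, 4, 5, 8, 2, 15, 13, 6, 19, 18, 9, 21, 23, 10, 0, 17, 22, 16, 14, 12, 11, 24, 7, 1, 20]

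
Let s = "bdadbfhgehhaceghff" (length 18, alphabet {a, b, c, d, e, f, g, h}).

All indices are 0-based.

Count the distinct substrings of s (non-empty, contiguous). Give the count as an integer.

161

rank→(start, suffix):
  0 → (11, 'aceghff')
  1 → (2, 'adbfhgehhaceghff')
  2 → (0, 'bdadbfhgehhaceghff')
  3 → (4, 'bfhgehhaceghff')
  4 → (12, 'ceghff')
  5 → (1, 'dadbfhgehhaceghff')
  6 → (3, 'dbfhgehhaceghff')
  7 → (13, 'eghff')
  8 → (8, 'ehhaceghff')
  9 → (17, 'f')
  10 → (16, 'ff')
  11 → (5, 'fhgehhaceghff')
  12 → (7, 'gehhaceghff')
  13 → (14, 'ghff')
  14 → (10, 'haceghff')
  15 → (15, 'hff')
  16 → (6, 'hgehhaceghff')
  17 → (9, 'hhaceghff')

SA = [11, 2, 0, 4, 12, 1, 3, 13, 8, 17, 16, 5, 7, 14, 10, 15, 6, 9]
rank  pair      lcp
   1  s[11:],s[2:]  1  'a'
   2  s[2:],s[0:]  0  ''
   3  s[0:],s[4:]  1  'b'
   4  s[4:],s[12:]  0  ''
   5  s[12:],s[1:]  0  ''
   6  s[1:],s[3:]  1  'd'
   7  s[3:],s[13:]  0  ''
   8  s[13:],s[8:]  1  'e'
   9  s[8:],s[17:]  0  ''
  10  s[17:],s[16:]  1  'f'
  11  s[16:],s[5:]  1  'f'
  12  s[5:],s[7:]  0  ''
  13  s[7:],s[14:]  1  'g'
  14  s[14:],s[10:]  0  ''
  15  s[10:],s[15:]  1  'h'
  16  s[15:],s[6:]  1  'h'
  17  s[6:],s[9:]  1  'h'

n(n+1)/2 = 18·19/2 = 171
Σ LCP = 0 + 1 + 0 + 1 + 0 + 0 + 1 + 0 + 1 + 0 + 1 + 1 + 0 + 1 + 0 + 1 + 1 + 1 = 10
distinct = 171 − 10 = 161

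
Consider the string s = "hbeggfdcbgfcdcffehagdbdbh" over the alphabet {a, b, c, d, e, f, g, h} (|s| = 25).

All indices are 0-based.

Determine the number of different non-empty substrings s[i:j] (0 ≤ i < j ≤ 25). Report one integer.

305

sorted suffixes:
  #0 SA[0]=18  'agdbdbh'
  #1 SA[1]=21  'bdbh'
  #2 SA[2]=1  'beggfdcbgfcdcffehagdbdbh'
  #3 SA[3]=8  'bgfcdcffehagdbdbh'
  #4 SA[4]=23  'bh'
  #5 SA[5]=7  'cbgfcdcffehagdbdbh'
  #6 SA[6]=11  'cdcffehagdbdbh'
  #7 SA[7]=13  'cffehagdbdbh'
  #8 SA[8]=20  'dbdbh'
  #9 SA[9]=22  'dbh'
  #10 SA[10]=6  'dcbgfcdcffehagdbdbh'
  #11 SA[11]=12  'dcffehagdbdbh'
  #12 SA[12]=2  'eggfdcbgfcdcffehagdbdbh'
  #13 SA[13]=16  'ehagdbdbh'
  #14 SA[14]=10  'fcdcffehagdbdbh'
  #15 SA[15]=5  'fdcbgfcdcffehagdbdbh'
  #16 SA[16]=15  'fehagdbdbh'
  #17 SA[17]=14  'ffehagdbdbh'
  #18 SA[18]=19  'gdbdbh'
  #19 SA[19]=9  'gfcdcffehagdbdbh'
  #20 SA[20]=4  'gfdcbgfcdcffehagdbdbh'
  #21 SA[21]=3  'ggfdcbgfcdcffehagdbdbh'
  #22 SA[22]=24  'h'
  #23 SA[23]=17  'hagdbdbh'
  #24 SA[24]=0  'hbeggfdcbgfcdcffehagdbdbh'

SA = [18, 21, 1, 8, 23, 7, 11, 13, 20, 22, 6, 12, 2, 16, 10, 5, 15, 14, 19, 9, 4, 3, 24, 17, 0]
i: (SA[i-1],SA[i]) lcp shared
  1: (18,21) 0 ''
  2: (21,1) 1 'b'
  3: (1,8) 1 'b'
  4: (8,23) 1 'b'
  5: (23,7) 0 ''
  6: (7,11) 1 'c'
  7: (11,13) 1 'c'
  8: (13,20) 0 ''
  9: (20,22) 2 'db'
  10: (22,6) 1 'd'
  11: (6,12) 2 'dc'
  12: (12,2) 0 ''
  13: (2,16) 1 'e'
  14: (16,10) 0 ''
  15: (10,5) 1 'f'
  16: (5,15) 1 'f'
  17: (15,14) 1 'f'
  18: (14,19) 0 ''
  19: (19,9) 1 'g'
  20: (9,4) 2 'gf'
  21: (4,3) 1 'g'
  22: (3,24) 0 ''
  23: (24,17) 1 'h'
  24: (17,0) 1 'h'

n(n+1)/2 = 25·26/2 = 325
Σ LCP = 0 + 0 + 1 + 1 + 1 + 0 + 1 + 1 + 0 + 2 + 1 + 2 + 0 + 1 + 0 + 1 + 1 + 1 + 0 + 1 + 2 + 1 + 0 + 1 + 1 = 20
distinct = 325 − 20 = 305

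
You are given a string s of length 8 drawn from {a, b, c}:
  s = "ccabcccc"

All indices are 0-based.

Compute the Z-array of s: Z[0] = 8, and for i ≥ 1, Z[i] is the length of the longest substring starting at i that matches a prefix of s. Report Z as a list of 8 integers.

Z[0]=8
i=1: i≥r, start 0; Z[1]=1 grow→box=[1,2)
i=2: i≥r, start 0; Z[2]=0
i=3: i≥r, start 0; Z[3]=0
i=4: i≥r, start 0; Z[4]=2 grow→box=[4,6)
i=5: min(r-i=1, Z[1]=1)=1; Z[5]=2 grow→box=[5,7)
i=6: min(r-i=1, Z[1]=1)=1; Z[6]=2 grow→box=[6,8)
i=7: min(r-i=1, Z[1]=1)=1; Z[7]=1

[8, 1, 0, 0, 2, 2, 2, 1]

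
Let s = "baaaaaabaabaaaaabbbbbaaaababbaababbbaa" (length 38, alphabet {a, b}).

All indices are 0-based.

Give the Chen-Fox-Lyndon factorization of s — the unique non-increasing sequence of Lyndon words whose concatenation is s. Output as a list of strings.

emit factor 1: 'b' (i=0, period=1)
emit factor 2: 'aaaaaabaabaaaaabbbbbaaaababbaababbb' (i=1, period=35)
emit factor 3: 'a' (i=36, period=1)
emit factor 4: 'a' (i=37, period=1)

["b", "aaaaaabaabaaaaabbbbbaaaababbaababbb", "a", "a"]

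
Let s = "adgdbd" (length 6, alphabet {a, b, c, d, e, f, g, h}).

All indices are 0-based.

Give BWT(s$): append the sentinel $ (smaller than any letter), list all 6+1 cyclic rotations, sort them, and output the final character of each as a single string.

rank  rotation last
    0  $adgdbd  d
    1  adgdbd$  $
    2  bd$adgd  d
    3  d$adgdb  b
    4  dbd$adg  g
    5  dgdbd$a  a
    6  gdbd$ad  d

d$dbgad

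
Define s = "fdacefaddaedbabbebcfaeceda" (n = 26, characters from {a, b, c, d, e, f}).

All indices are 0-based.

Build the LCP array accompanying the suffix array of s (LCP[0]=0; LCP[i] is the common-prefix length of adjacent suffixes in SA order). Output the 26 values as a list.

[0, 1, 1, 1, 1, 2, 0, 1, 1, 1, 0, 2, 1, 0, 2, 2, 1, 1, 0, 1, 1, 2, 1, 0, 2, 1]

rank→(start, suffix):
  0 → (25, 'a')
  1 → (13, 'abbebcfaeceda')
  2 → (2, 'acefaddaedbabbebcfaeceda')
  3 → (6, 'addaedbabbebcfaeceda')
  4 → (20, 'aeceda')
  5 → (9, 'aedbabbebcfaeceda')
  6 → (12, 'babbebcfaeceda')
  7 → (14, 'bbebcfaeceda')
  8 → (17, 'bcfaeceda')
  9 → (15, 'bebcfaeceda')
  10 → (22, 'ceda')
  11 → (3, 'cefaddaedbabbebcfaeceda')
  12 → (18, 'cfaeceda')
  13 → (24, 'da')
  14 → (1, 'dacefaddaedbabbebcfaeceda')
  15 → (8, 'daedbabbebcfaeceda')
  16 → (11, 'dbabbebcfaeceda')
  17 → (7, 'ddaedbabbebcfaeceda')
  18 → (16, 'ebcfaeceda')
  19 → (21, 'eceda')
  20 → (23, 'eda')
  21 → (10, 'edbabbebcfaeceda')
  22 → (4, 'efaddaedbabbebcfaeceda')
  23 → (5, 'faddaedbabbebcfaeceda')
  24 → (19, 'faeceda')
  25 → (0, 'fdacefaddaedbabbebcfaeceda')

SA = [25, 13, 2, 6, 20, 9, 12, 14, 17, 15, 22, 3, 18, 24, 1, 8, 11, 7, 16, 21, 23, 10, 4, 5, 19, 0]
[i] adj suffixes → lcp
  [1] 25/13 → 1 ('a')
  [2] 13/2 → 1 ('a')
  [3] 2/6 → 1 ('a')
  [4] 6/20 → 1 ('a')
  [5] 20/9 → 2 ('ae')
  [6] 9/12 → 0 ('')
  [7] 12/14 → 1 ('b')
  [8] 14/17 → 1 ('b')
  [9] 17/15 → 1 ('b')
  [10] 15/22 → 0 ('')
  [11] 22/3 → 2 ('ce')
  [12] 3/18 → 1 ('c')
  [13] 18/24 → 0 ('')
  [14] 24/1 → 2 ('da')
  [15] 1/8 → 2 ('da')
  [16] 8/11 → 1 ('d')
  [17] 11/7 → 1 ('d')
  [18] 7/16 → 0 ('')
  [19] 16/21 → 1 ('e')
  [20] 21/23 → 1 ('e')
  [21] 23/10 → 2 ('ed')
  [22] 10/4 → 1 ('e')
  [23] 4/5 → 0 ('')
  [24] 5/19 → 2 ('fa')
  [25] 19/0 → 1 ('f')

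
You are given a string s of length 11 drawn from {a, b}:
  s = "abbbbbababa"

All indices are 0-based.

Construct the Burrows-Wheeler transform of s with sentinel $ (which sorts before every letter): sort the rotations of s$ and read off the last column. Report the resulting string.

abbb$aabbbba

rank  rotation      last
    0  $abbbbbababa  a
    1  a$abbbbbabab  b
    2  aba$abbbbbab  b
    3  ababa$abbbbb  b
    4  abbbbbababa$  $
    5  ba$abbbbbaba  a
    6  baba$abbbbba  a
    7  bababa$abbbb  b
    8  bbababa$abbb  b
    9  bbbababa$abb  b
   10  bbbbababa$ab  b
   11  bbbbbababa$a  a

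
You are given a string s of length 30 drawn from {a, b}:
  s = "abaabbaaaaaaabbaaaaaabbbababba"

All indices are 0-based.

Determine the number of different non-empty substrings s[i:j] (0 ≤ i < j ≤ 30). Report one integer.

348

rank→(start, suffix):
  0 → (29, 'a')
  1 → (6, 'aaaaaaabbaaaaaabbbababba')
  2 → (7, 'aaaaaabbaaaaaabbbababba')
  3 → (15, 'aaaaaabbbababba')
  4 → (8, 'aaaaabbaaaaaabbbababba')
  5 → (16, 'aaaaabbbababba')
  6 → (9, 'aaaabbaaaaaabbbababba')
  7 → (17, 'aaaabbbababba')
  8 → (10, 'aaabbaaaaaabbbababba')
  9 → (18, 'aaabbbababba')
  10 → (2, 'aabbaaaaaaabbaaaaaabbbababba')
  11 → (11, 'aabbaaaaaabbbababba')
  12 → (19, 'aabbbababba')
  13 → (0, 'abaabbaaaaaaabbaaaaaabbbababba')
  14 → (24, 'ababba')
  15 → (26, 'abba')
  16 → (3, 'abbaaaaaaabbaaaaaabbbababba')
  17 → (12, 'abbaaaaaabbbababba')
  18 → (20, 'abbbababba')
  19 → (28, 'ba')
  20 → (5, 'baaaaaaabbaaaaaabbbababba')
  21 → (14, 'baaaaaabbbababba')
  22 → (1, 'baabbaaaaaaabbaaaaaabbbababba')
  23 → (23, 'bababba')
  24 → (25, 'babba')
  25 → (27, 'bba')
  26 → (4, 'bbaaaaaaabbaaaaaabbbababba')
  27 → (13, 'bbaaaaaabbbababba')
  28 → (22, 'bbababba')
  29 → (21, 'bbbababba')

SA = [29, 6, 7, 15, 8, 16, 9, 17, 10, 18, 2, 11, 19, 0, 24, 26, 3, 12, 20, 28, 5, 14, 1, 23, 25, 27, 4, 13, 22, 21]
i: (SA[i-1],SA[i]) lcp shared
  1: (29,6) 1 'a'
  2: (6,7) 6 'aaaaaa'
  3: (7,15) 8 'aaaaaabb'
  4: (15,8) 5 'aaaaa'
  5: (8,16) 7 'aaaaabb'
  6: (16,9) 4 'aaaa'
  7: (9,17) 6 'aaaabb'
  8: (17,10) 3 'aaa'
  9: (10,18) 5 'aaabb'
  10: (18,2) 2 'aa'
  11: (2,11) 10 'aabbaaaaaa'
  12: (11,19) 4 'aabb'
  13: (19,0) 1 'a'
  14: (0,24) 3 'aba'
  15: (24,26) 2 'ab'
  16: (26,3) 4 'abba'
  17: (3,12) 9 'abbaaaaaa'
  18: (12,20) 3 'abb'
  19: (20,28) 0 ''
  20: (28,5) 2 'ba'
  21: (5,14) 7 'baaaaaa'
  22: (14,1) 3 'baa'
  23: (1,23) 2 'ba'
  24: (23,25) 3 'bab'
  25: (25,27) 1 'b'
  26: (27,4) 3 'bba'
  27: (4,13) 8 'bbaaaaaa'
  28: (13,22) 3 'bba'
  29: (22,21) 2 'bb'

n(n+1)/2 = 30·31/2 = 465
Σ LCP = 0 + 1 + 6 + 8 + 5 + 7 + 4 + 6 + 3 + 5 + 2 + 10 + 4 + 1 + 3 + 2 + 4 + 9 + 3 + 0 + 2 + 7 + 3 + 2 + 3 + 1 + 3 + 8 + 3 + 2 = 117
distinct = 465 − 117 = 348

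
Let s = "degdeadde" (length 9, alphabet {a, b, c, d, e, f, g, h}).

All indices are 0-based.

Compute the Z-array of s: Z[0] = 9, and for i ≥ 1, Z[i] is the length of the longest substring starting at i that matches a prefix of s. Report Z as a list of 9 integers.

Z[0]=9
i=1: i≥r, start 0; Z[1]=0
i=2: i≥r, start 0; Z[2]=0
i=3: i≥r, start 0; Z[3]=2 scan→box=[3,5)
i=4: min(r-i=1, Z[1]=0)=0; Z[4]=0
i=5: i≥r, start 0; Z[5]=0
i=6: i≥r, start 0; Z[6]=1 scan→box=[6,7)
i=7: i≥r, start 0; Z[7]=2 scan→box=[7,9)
i=8: min(r-i=1, Z[1]=0)=0; Z[8]=0

[9, 0, 0, 2, 0, 0, 1, 2, 0]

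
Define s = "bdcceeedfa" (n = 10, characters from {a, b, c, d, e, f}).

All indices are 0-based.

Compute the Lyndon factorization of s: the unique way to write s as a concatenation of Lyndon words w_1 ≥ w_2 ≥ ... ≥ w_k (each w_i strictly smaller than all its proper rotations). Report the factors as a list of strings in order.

["bdcceeedf", "a"]

emit factor 1: 'bdcceeedf' (i=0, period=9)
emit factor 2: 'a' (i=9, period=1)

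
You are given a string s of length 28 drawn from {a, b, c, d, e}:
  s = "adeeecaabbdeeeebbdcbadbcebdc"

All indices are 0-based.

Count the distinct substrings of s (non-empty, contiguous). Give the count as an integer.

366

rank→(start, suffix):
  0 → (6, 'aabbdeeeebbdcbadbcebdc')
  1 → (7, 'abbdeeeebbdcbadbcebdc')
  2 → (20, 'adbcebdc')
  3 → (0, 'adeeecaabbdeeeebbdcbadbcebdc')
  4 → (19, 'badbcebdc')
  5 → (15, 'bbdcbadbcebdc')
  6 → (8, 'bbdeeeebbdcbadbcebdc')
  7 → (22, 'bcebdc')
  8 → (25, 'bdc')
  9 → (16, 'bdcbadbcebdc')
  10 → (9, 'bdeeeebbdcbadbcebdc')
  11 → (27, 'c')
  12 → (5, 'caabbdeeeebbdcbadbcebdc')
  13 → (18, 'cbadbcebdc')
  14 → (23, 'cebdc')
  15 → (21, 'dbcebdc')
  16 → (26, 'dc')
  17 → (17, 'dcbadbcebdc')
  18 → (1, 'deeecaabbdeeeebbdcbadbcebdc')
  19 → (10, 'deeeebbdcbadbcebdc')
  20 → (14, 'ebbdcbadbcebdc')
  21 → (24, 'ebdc')
  22 → (4, 'ecaabbdeeeebbdcbadbcebdc')
  23 → (13, 'eebbdcbadbcebdc')
  24 → (3, 'eecaabbdeeeebbdcbadbcebdc')
  25 → (12, 'eeebbdcbadbcebdc')
  26 → (2, 'eeecaabbdeeeebbdcbadbcebdc')
  27 → (11, 'eeeebbdcbadbcebdc')

SA = [6, 7, 20, 0, 19, 15, 8, 22, 25, 16, 9, 27, 5, 18, 23, 21, 26, 17, 1, 10, 14, 24, 4, 13, 3, 12, 2, 11]
[i] adj suffixes → lcp
  [1] 6/7 → 1 ('a')
  [2] 7/20 → 1 ('a')
  [3] 20/0 → 2 ('ad')
  [4] 0/19 → 0 ('')
  [5] 19/15 → 1 ('b')
  [6] 15/8 → 3 ('bbd')
  [7] 8/22 → 1 ('b')
  [8] 22/25 → 1 ('b')
  [9] 25/16 → 3 ('bdc')
  [10] 16/9 → 2 ('bd')
  [11] 9/27 → 0 ('')
  [12] 27/5 → 1 ('c')
  [13] 5/18 → 1 ('c')
  [14] 18/23 → 1 ('c')
  [15] 23/21 → 0 ('')
  [16] 21/26 → 1 ('d')
  [17] 26/17 → 2 ('dc')
  [18] 17/1 → 1 ('d')
  [19] 1/10 → 4 ('deee')
  [20] 10/14 → 0 ('')
  [21] 14/24 → 2 ('eb')
  [22] 24/4 → 1 ('e')
  [23] 4/13 → 1 ('e')
  [24] 13/3 → 2 ('ee')
  [25] 3/12 → 2 ('ee')
  [26] 12/2 → 3 ('eee')
  [27] 2/11 → 3 ('eee')

n(n+1)/2 = 28·29/2 = 406
Σ LCP = 0 + 1 + 1 + 2 + 0 + 1 + 3 + 1 + 1 + 3 + 2 + 0 + 1 + 1 + 1 + 0 + 1 + 2 + 1 + 4 + 0 + 2 + 1 + 1 + 2 + 2 + 3 + 3 = 40
distinct = 406 − 40 = 366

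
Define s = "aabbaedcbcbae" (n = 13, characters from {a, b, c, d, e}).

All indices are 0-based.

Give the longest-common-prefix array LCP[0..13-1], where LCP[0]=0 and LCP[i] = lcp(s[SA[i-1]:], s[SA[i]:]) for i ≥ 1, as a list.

sorted suffixes:
  #0 SA[0]=0  'aabbaedcbcbae'
  #1 SA[1]=1  'abbaedcbcbae'
  #2 SA[2]=11  'ae'
  #3 SA[3]=4  'aedcbcbae'
  #4 SA[4]=10  'bae'
  #5 SA[5]=3  'baedcbcbae'
  #6 SA[6]=2  'bbaedcbcbae'
  #7 SA[7]=8  'bcbae'
  #8 SA[8]=9  'cbae'
  #9 SA[9]=7  'cbcbae'
  #10 SA[10]=6  'dcbcbae'
  #11 SA[11]=12  'e'
  #12 SA[12]=5  'edcbcbae'

SA = [0, 1, 11, 4, 10, 3, 2, 8, 9, 7, 6, 12, 5]
[i] adj suffixes → lcp
  [1] 0/1 → 1 ('a')
  [2] 1/11 → 1 ('a')
  [3] 11/4 → 2 ('ae')
  [4] 4/10 → 0 ('')
  [5] 10/3 → 3 ('bae')
  [6] 3/2 → 1 ('b')
  [7] 2/8 → 1 ('b')
  [8] 8/9 → 0 ('')
  [9] 9/7 → 2 ('cb')
  [10] 7/6 → 0 ('')
  [11] 6/12 → 0 ('')
  [12] 12/5 → 1 ('e')

[0, 1, 1, 2, 0, 3, 1, 1, 0, 2, 0, 0, 1]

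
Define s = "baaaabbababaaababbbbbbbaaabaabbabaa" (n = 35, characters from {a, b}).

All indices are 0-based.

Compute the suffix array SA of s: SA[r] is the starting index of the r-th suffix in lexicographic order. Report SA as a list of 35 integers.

[34, 33, 1, 23, 11, 2, 24, 12, 27, 3, 31, 9, 25, 7, 13, 28, 4, 15, 32, 0, 22, 10, 26, 30, 8, 6, 14, 21, 29, 5, 20, 19, 18, 17, 16]

sorted suffixes:
  #0 SA[0]=34  'a'
  #1 SA[1]=33  'aa'
  #2 SA[2]=1  'aaaabbababaaababbbbbbbaaabaabbabaa'
  #3 SA[3]=23  'aaabaabbabaa'
  #4 SA[4]=11  'aaababbbbbbbaaabaabbabaa'
  #5 SA[5]=2  'aaabbababaaababbbbbbbaaabaabbabaa'
  #6 SA[6]=24  'aabaabbabaa'
  #7 SA[7]=12  'aababbbbbbbaaabaabbabaa'
  #8 SA[8]=27  'aabbabaa'
  #9 SA[9]=3  'aabbababaaababbbbbbbaaabaabbabaa'
  #10 SA[10]=31  'abaa'
  #11 SA[11]=9  'abaaababbbbbbbaaabaabbabaa'
  #12 SA[12]=25  'abaabbabaa'
  #13 SA[13]=7  'ababaaababbbbbbbaaabaabbabaa'
  #14 SA[14]=13  'ababbbbbbbaaabaabbabaa'
  #15 SA[15]=28  'abbabaa'
  #16 SA[16]=4  'abbababaaababbbbbbbaaabaabbabaa'
  #17 SA[17]=15  'abbbbbbbaaabaabbabaa'
  #18 SA[18]=32  'baa'
  #19 SA[19]=0  'baaaabbababaaababbbbbbbaaabaabbabaa'
  #20 SA[20]=22  'baaabaabbabaa'
  #21 SA[21]=10  'baaababbbbbbbaaabaabbabaa'
  #22 SA[22]=26  'baabbabaa'
  #23 SA[23]=30  'babaa'
  #24 SA[24]=8  'babaaababbbbbbbaaabaabbabaa'
  #25 SA[25]=6  'bababaaababbbbbbbaaabaabbabaa'
  #26 SA[26]=14  'babbbbbbbaaabaabbabaa'
  #27 SA[27]=21  'bbaaabaabbabaa'
  #28 SA[28]=29  'bbabaa'
  #29 SA[29]=5  'bbababaaababbbbbbbaaabaabbabaa'
  #30 SA[30]=20  'bbbaaabaabbabaa'
  #31 SA[31]=19  'bbbbaaabaabbabaa'
  #32 SA[32]=18  'bbbbbaaabaabbabaa'
  #33 SA[33]=17  'bbbbbbaaabaabbabaa'
  #34 SA[34]=16  'bbbbbbbaaabaabbabaa'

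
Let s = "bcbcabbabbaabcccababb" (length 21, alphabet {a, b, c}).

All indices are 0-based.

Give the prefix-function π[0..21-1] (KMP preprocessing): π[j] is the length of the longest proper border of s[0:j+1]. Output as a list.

[0, 0, 1, 2, 0, 1, 1, 0, 1, 1, 0, 0, 1, 2, 0, 0, 0, 1, 0, 1, 1]

π[0] = 0
j=1 s[j]='c': π[1]=0 (border '')
j=2 s[j]='b': π[2]=1 (border 'b')
j=3 s[j]='c': π[3]=2 (border 'bc')
j=4 s[j]='a': k: 2→0; π[4]=0 (border '')
j=5 s[j]='b': π[5]=1 (border 'b')
j=6 s[j]='b': k: 1→0; π[6]=1 (border 'b')
j=7 s[j]='a': k: 1→0; π[7]=0 (border '')
j=8 s[j]='b': π[8]=1 (border 'b')
j=9 s[j]='b': k: 1→0; π[9]=1 (border 'b')
j=10 s[j]='a': k: 1→0; π[10]=0 (border '')
j=11 s[j]='a': π[11]=0 (border '')
j=12 s[j]='b': π[12]=1 (border 'b')
j=13 s[j]='c': π[13]=2 (border 'bc')
j=14 s[j]='c': k: 2→0; π[14]=0 (border '')
j=15 s[j]='c': π[15]=0 (border '')
j=16 s[j]='a': π[16]=0 (border '')
j=17 s[j]='b': π[17]=1 (border 'b')
j=18 s[j]='a': k: 1→0; π[18]=0 (border '')
j=19 s[j]='b': π[19]=1 (border 'b')
j=20 s[j]='b': k: 1→0; π[20]=1 (border 'b')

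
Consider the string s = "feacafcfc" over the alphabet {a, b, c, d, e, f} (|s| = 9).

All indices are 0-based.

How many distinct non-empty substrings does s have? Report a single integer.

39

rank | idx | suffix
   0 |   2 | acafcfc
   1 |   4 | afcfc
   2 |   8 | c
   3 |   3 | cafcfc
   4 |   6 | cfc
   5 |   1 | eacafcfc
   6 |   7 | fc
   7 |   5 | fcfc
   8 |   0 | feacafcfc

SA = [2, 4, 8, 3, 6, 1, 7, 5, 0]
i: (SA[i-1],SA[i]) lcp shared
  1: (2,4) 1 'a'
  2: (4,8) 0 ''
  3: (8,3) 1 'c'
  4: (3,6) 1 'c'
  5: (6,1) 0 ''
  6: (1,7) 0 ''
  7: (7,5) 2 'fc'
  8: (5,0) 1 'f'

n(n+1)/2 = 9·10/2 = 45
Σ LCP = 0 + 1 + 0 + 1 + 1 + 0 + 0 + 2 + 1 = 6
distinct = 45 − 6 = 39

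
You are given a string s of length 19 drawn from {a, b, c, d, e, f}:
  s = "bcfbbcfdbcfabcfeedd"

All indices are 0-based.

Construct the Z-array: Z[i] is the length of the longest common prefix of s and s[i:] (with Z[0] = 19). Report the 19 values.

Z[0]=19
i=1: outside box; Z[1]=0
i=2: outside box; Z[2]=0
i=3: outside box; Z[3]=1 scan→box=[3,4)
i=4: outside box; Z[4]=3 scan→box=[4,7)
i=5: min(r-i=2, Z[1]=0)=0; Z[5]=0
i=6: min(r-i=1, Z[2]=0)=0; Z[6]=0
i=7: outside box; Z[7]=0
i=8: outside box; Z[8]=3 scan→box=[8,11)
i=9: min(r-i=2, Z[1]=0)=0; Z[9]=0
i=10: min(r-i=1, Z[2]=0)=0; Z[10]=0
i=11: outside box; Z[11]=0
i=12: outside box; Z[12]=3 scan→box=[12,15)
i=13: min(r-i=2, Z[1]=0)=0; Z[13]=0
i=14: min(r-i=1, Z[2]=0)=0; Z[14]=0
i=15: outside box; Z[15]=0
i=16: outside box; Z[16]=0
i=17: outside box; Z[17]=0
i=18: outside box; Z[18]=0

[19, 0, 0, 1, 3, 0, 0, 0, 3, 0, 0, 0, 3, 0, 0, 0, 0, 0, 0]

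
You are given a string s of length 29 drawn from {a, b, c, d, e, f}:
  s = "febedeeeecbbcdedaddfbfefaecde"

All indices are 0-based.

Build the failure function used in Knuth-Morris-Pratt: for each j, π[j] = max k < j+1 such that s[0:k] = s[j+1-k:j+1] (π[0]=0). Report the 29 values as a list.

π[0] = 0
j=1 s[j]='e': π[1]=0 (border '')
j=2 s[j]='b': π[2]=0 (border '')
j=3 s[j]='e': π[3]=0 (border '')
j=4 s[j]='d': π[4]=0 (border '')
j=5 s[j]='e': π[5]=0 (border '')
j=6 s[j]='e': π[6]=0 (border '')
j=7 s[j]='e': π[7]=0 (border '')
j=8 s[j]='e': π[8]=0 (border '')
j=9 s[j]='c': π[9]=0 (border '')
j=10 s[j]='b': π[10]=0 (border '')
j=11 s[j]='b': π[11]=0 (border '')
j=12 s[j]='c': π[12]=0 (border '')
j=13 s[j]='d': π[13]=0 (border '')
j=14 s[j]='e': π[14]=0 (border '')
j=15 s[j]='d': π[15]=0 (border '')
j=16 s[j]='a': π[16]=0 (border '')
j=17 s[j]='d': π[17]=0 (border '')
j=18 s[j]='d': π[18]=0 (border '')
j=19 s[j]='f': π[19]=1 (border 'f')
j=20 s[j]='b': k: 1→0; π[20]=0 (border '')
j=21 s[j]='f': π[21]=1 (border 'f')
j=22 s[j]='e': π[22]=2 (border 'fe')
j=23 s[j]='f': k: 2→0; π[23]=1 (border 'f')
j=24 s[j]='a': k: 1→0; π[24]=0 (border '')
j=25 s[j]='e': π[25]=0 (border '')
j=26 s[j]='c': π[26]=0 (border '')
j=27 s[j]='d': π[27]=0 (border '')
j=28 s[j]='e': π[28]=0 (border '')

[0, 0, 0, 0, 0, 0, 0, 0, 0, 0, 0, 0, 0, 0, 0, 0, 0, 0, 0, 1, 0, 1, 2, 1, 0, 0, 0, 0, 0]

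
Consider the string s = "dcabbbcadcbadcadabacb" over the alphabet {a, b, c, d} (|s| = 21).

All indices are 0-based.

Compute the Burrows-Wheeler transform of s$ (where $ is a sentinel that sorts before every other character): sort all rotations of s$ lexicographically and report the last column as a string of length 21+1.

rank  rotation                last
    0  $dcabbbcadcbadcadabacb  b
    1  abacb$dcabbbcadcbadcad  d
    2  abbbcadcbadcadabacb$dc  c
    3  acb$dcabbbcadcbadcadab  b
    4  adabacb$dcabbbcadcbadc  c
    5  adcadabacb$dcabbbcadcb  b
    6  adcbadcadabacb$dcabbbc  c
    7  b$dcabbbcadcbadcadabac  c
    8  bacb$dcabbbcadcbadcada  a
    9  badcadabacb$dcabbbcadc  c
   10  bbbcadcbadcadabacb$dca  a
   11  bbcadcbadcadabacb$dcab  b
   12  bcadcbadcadabacb$dcabb  b
   13  cabbbcadcbadcadabacb$d  d
   14  cadabacb$dcabbbcadcbad  d
   15  cadcbadcadabacb$dcabbb  b
   16  cb$dcabbbcadcbadcadaba  a
   17  cbadcadabacb$dcabbbcad  d
   18  dabacb$dcabbbcadcbadca  a
   19  dcabbbcadcbadcadabacb$  $
   20  dcadabacb$dcabbbcadcba  a
   21  dcbadcadabacb$dcabbbca  a

bdcbcbccacabbddbada$aa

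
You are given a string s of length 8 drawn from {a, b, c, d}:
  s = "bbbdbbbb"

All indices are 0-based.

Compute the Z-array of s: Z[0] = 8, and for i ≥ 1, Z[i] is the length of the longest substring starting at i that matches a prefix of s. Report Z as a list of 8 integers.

[8, 2, 1, 0, 3, 3, 2, 1]

Z[0]=8
i=1: i≥r, start 0; Z[1]=2 grow→box=[1,3)
i=2: min(r-i=1, Z[1]=2)=1; Z[2]=1
i=3: i≥r, start 0; Z[3]=0
i=4: i≥r, start 0; Z[4]=3 grow→box=[4,7)
i=5: min(r-i=2, Z[1]=2)=2; Z[5]=3 grow→box=[5,8)
i=6: min(r-i=2, Z[1]=2)=2; Z[6]=2
i=7: min(r-i=1, Z[2]=1)=1; Z[7]=1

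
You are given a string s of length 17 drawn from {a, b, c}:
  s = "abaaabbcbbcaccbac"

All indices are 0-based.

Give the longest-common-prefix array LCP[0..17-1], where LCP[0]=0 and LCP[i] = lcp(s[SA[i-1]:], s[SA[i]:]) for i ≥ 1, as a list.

[0, 2, 1, 2, 1, 2, 0, 2, 1, 3, 1, 2, 0, 1, 1, 2, 1]

rank | idx | suffix
   0 |   2 | aaabbcbbcaccbac
   1 |   3 | aabbcbbcaccbac
   2 |   0 | abaaabbcbbcaccbac
   3 |   4 | abbcbbcaccbac
   4 |  15 | ac
   5 |  11 | accbac
   6 |   1 | baaabbcbbcaccbac
   7 |  14 | bac
   8 |   8 | bbcaccbac
   9 |   5 | bbcbbcaccbac
  10 |   9 | bcaccbac
  11 |   6 | bcbbcaccbac
  12 |  16 | c
  13 |  10 | caccbac
  14 |  13 | cbac
  15 |   7 | cbbcaccbac
  16 |  12 | ccbac

SA = [2, 3, 0, 4, 15, 11, 1, 14, 8, 5, 9, 6, 16, 10, 13, 7, 12]
rank  pair      lcp
   1  s[2:],s[3:]  2  'aa'
   2  s[3:],s[0:]  1  'a'
   3  s[0:],s[4:]  2  'ab'
   4  s[4:],s[15:]  1  'a'
   5  s[15:],s[11:]  2  'ac'
   6  s[11:],s[1:]  0  ''
   7  s[1:],s[14:]  2  'ba'
   8  s[14:],s[8:]  1  'b'
   9  s[8:],s[5:]  3  'bbc'
  10  s[5:],s[9:]  1  'b'
  11  s[9:],s[6:]  2  'bc'
  12  s[6:],s[16:]  0  ''
  13  s[16:],s[10:]  1  'c'
  14  s[10:],s[13:]  1  'c'
  15  s[13:],s[7:]  2  'cb'
  16  s[7:],s[12:]  1  'c'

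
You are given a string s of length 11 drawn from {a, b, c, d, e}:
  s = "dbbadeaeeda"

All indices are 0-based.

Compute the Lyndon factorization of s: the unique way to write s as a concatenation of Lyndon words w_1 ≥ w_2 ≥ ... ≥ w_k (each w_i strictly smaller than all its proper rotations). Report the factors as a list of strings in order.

emit factor 1: 'd' (i=0, period=1)
emit factor 2: 'b' (i=1, period=1)
emit factor 3: 'b' (i=2, period=1)
emit factor 4: 'adeaeed' (i=3, period=7)
emit factor 5: 'a' (i=10, period=1)

["d", "b", "b", "adeaeed", "a"]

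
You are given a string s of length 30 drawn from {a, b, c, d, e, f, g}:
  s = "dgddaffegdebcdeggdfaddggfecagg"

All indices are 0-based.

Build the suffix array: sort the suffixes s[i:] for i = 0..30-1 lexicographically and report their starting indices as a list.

rank→(start, suffix):
  0 → (19, 'addggfecagg')
  1 → (4, 'affegdebcdeggdfaddggfecagg')
  2 → (27, 'agg')
  3 → (11, 'bcdeggdfaddggfecagg')
  4 → (26, 'cagg')
  5 → (12, 'cdeggdfaddggfecagg')
  6 → (3, 'daffegdebcdeggdfaddggfecagg')
  7 → (2, 'ddaffegdebcdeggdfaddggfecagg')
  8 → (20, 'ddggfecagg')
  9 → (9, 'debcdeggdfaddggfecagg')
  10 → (13, 'deggdfaddggfecagg')
  11 → (17, 'dfaddggfecagg')
  12 → (0, 'dgddaffegdebcdeggdfaddggfecagg')
  13 → (21, 'dggfecagg')
  14 → (10, 'ebcdeggdfaddggfecagg')
  15 → (25, 'ecagg')
  16 → (7, 'egdebcdeggdfaddggfecagg')
  17 → (14, 'eggdfaddggfecagg')
  18 → (18, 'faddggfecagg')
  19 → (24, 'fecagg')
  20 → (6, 'fegdebcdeggdfaddggfecagg')
  21 → (5, 'ffegdebcdeggdfaddggfecagg')
  22 → (29, 'g')
  23 → (1, 'gddaffegdebcdeggdfaddggfecagg')
  24 → (8, 'gdebcdeggdfaddggfecagg')
  25 → (16, 'gdfaddggfecagg')
  26 → (23, 'gfecagg')
  27 → (28, 'gg')
  28 → (15, 'ggdfaddggfecagg')
  29 → (22, 'ggfecagg')

[19, 4, 27, 11, 26, 12, 3, 2, 20, 9, 13, 17, 0, 21, 10, 25, 7, 14, 18, 24, 6, 5, 29, 1, 8, 16, 23, 28, 15, 22]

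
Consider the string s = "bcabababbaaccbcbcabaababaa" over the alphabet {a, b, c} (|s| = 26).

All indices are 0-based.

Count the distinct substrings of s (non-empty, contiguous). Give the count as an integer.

sorted suffixes:
  #0 SA[0]=25  'a'
  #1 SA[1]=24  'aa'
  #2 SA[2]=19  'aababaa'
  #3 SA[3]=9  'aaccbcbcabaababaa'
  #4 SA[4]=22  'abaa'
  #5 SA[5]=17  'abaababaa'
  #6 SA[6]=20  'ababaa'
  #7 SA[7]=2  'abababbaaccbcbcabaababaa'
  #8 SA[8]=4  'ababbaaccbcbcabaababaa'
  #9 SA[9]=6  'abbaaccbcbcabaababaa'
  #10 SA[10]=10  'accbcbcabaababaa'
  #11 SA[11]=23  'baa'
  #12 SA[12]=18  'baababaa'
  #13 SA[13]=8  'baaccbcbcabaababaa'
  #14 SA[14]=21  'babaa'
  #15 SA[15]=3  'bababbaaccbcbcabaababaa'
  #16 SA[16]=5  'babbaaccbcbcabaababaa'
  #17 SA[17]=7  'bbaaccbcbcabaababaa'
  #18 SA[18]=15  'bcabaababaa'
  #19 SA[19]=0  'bcabababbaaccbcbcabaababaa'
  #20 SA[20]=13  'bcbcabaababaa'
  #21 SA[21]=16  'cabaababaa'
  #22 SA[22]=1  'cabababbaaccbcbcabaababaa'
  #23 SA[23]=14  'cbcabaababaa'
  #24 SA[24]=12  'cbcbcabaababaa'
  #25 SA[25]=11  'ccbcbcabaababaa'

SA = [25, 24, 19, 9, 22, 17, 20, 2, 4, 6, 10, 23, 18, 8, 21, 3, 5, 7, 15, 0, 13, 16, 1, 14, 12, 11]
i: (SA[i-1],SA[i]) lcp shared
  1: (25,24) 1 'a'
  2: (24,19) 2 'aa'
  3: (19,9) 2 'aa'
  4: (9,22) 1 'a'
  5: (22,17) 4 'abaa'
  6: (17,20) 3 'aba'
  7: (20,2) 5 'ababa'
  8: (2,4) 4 'abab'
  9: (4,6) 2 'ab'
  10: (6,10) 1 'a'
  11: (10,23) 0 ''
  12: (23,18) 3 'baa'
  13: (18,8) 3 'baa'
  14: (8,21) 2 'ba'
  15: (21,3) 4 'baba'
  16: (3,5) 3 'bab'
  17: (5,7) 1 'b'
  18: (7,15) 1 'b'
  19: (15,0) 5 'bcaba'
  20: (0,13) 2 'bc'
  21: (13,16) 0 ''
  22: (16,1) 4 'caba'
  23: (1,14) 1 'c'
  24: (14,12) 3 'cbc'
  25: (12,11) 1 'c'

n(n+1)/2 = 26·27/2 = 351
Σ LCP = 0 + 1 + 2 + 2 + 1 + 4 + 3 + 5 + 4 + 2 + 1 + 0 + 3 + 3 + 2 + 4 + 3 + 1 + 1 + 5 + 2 + 0 + 4 + 1 + 3 + 1 = 58
distinct = 351 − 58 = 293

293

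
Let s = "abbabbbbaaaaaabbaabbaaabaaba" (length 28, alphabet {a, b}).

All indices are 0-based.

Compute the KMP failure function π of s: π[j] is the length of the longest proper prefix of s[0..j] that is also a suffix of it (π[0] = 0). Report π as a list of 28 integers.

π[0] = 0
j=1 s[j]='b': π[1]=0 (border '')
j=2 s[j]='b': π[2]=0 (border '')
j=3 s[j]='a': π[3]=1 (border 'a')
j=4 s[j]='b': π[4]=2 (border 'ab')
j=5 s[j]='b': π[5]=3 (border 'abb')
j=6 s[j]='b': k: 3→0; π[6]=0 (border '')
j=7 s[j]='b': π[7]=0 (border '')
j=8 s[j]='a': π[8]=1 (border 'a')
j=9 s[j]='a': k: 1→0; π[9]=1 (border 'a')
j=10 s[j]='a': k: 1→0; π[10]=1 (border 'a')
j=11 s[j]='a': k: 1→0; π[11]=1 (border 'a')
j=12 s[j]='a': k: 1→0; π[12]=1 (border 'a')
j=13 s[j]='a': k: 1→0; π[13]=1 (border 'a')
j=14 s[j]='b': π[14]=2 (border 'ab')
j=15 s[j]='b': π[15]=3 (border 'abb')
j=16 s[j]='a': π[16]=4 (border 'abba')
j=17 s[j]='a': k: 4→1→0; π[17]=1 (border 'a')
j=18 s[j]='b': π[18]=2 (border 'ab')
j=19 s[j]='b': π[19]=3 (border 'abb')
j=20 s[j]='a': π[20]=4 (border 'abba')
j=21 s[j]='a': k: 4→1→0; π[21]=1 (border 'a')
j=22 s[j]='a': k: 1→0; π[22]=1 (border 'a')
j=23 s[j]='b': π[23]=2 (border 'ab')
j=24 s[j]='a': k: 2→0; π[24]=1 (border 'a')
j=25 s[j]='a': k: 1→0; π[25]=1 (border 'a')
j=26 s[j]='b': π[26]=2 (border 'ab')
j=27 s[j]='a': k: 2→0; π[27]=1 (border 'a')

[0, 0, 0, 1, 2, 3, 0, 0, 1, 1, 1, 1, 1, 1, 2, 3, 4, 1, 2, 3, 4, 1, 1, 2, 1, 1, 2, 1]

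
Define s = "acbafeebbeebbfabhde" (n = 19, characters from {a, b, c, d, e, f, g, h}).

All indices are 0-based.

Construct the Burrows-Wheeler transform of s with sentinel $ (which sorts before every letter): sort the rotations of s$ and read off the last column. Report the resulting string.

ef$bceebbaahdeefbbab

rank  rotation              last
    0  $acbafeebbeebbfabhde  e
    1  abhde$acbafeebbeebbf  f
    2  acbafeebbeebbfabhde$  $
    3  afeebbeebbfabhde$acb  b
    4  bafeebbeebbfabhde$ac  c
    5  bbeebbfabhde$acbafee  e
    6  bbfabhde$acbafeebbee  e
    7  beebbfabhde$acbafeeb  b
    8  bfabhde$acbafeebbeeb  b
    9  bhde$acbafeebbeebbfa  a
   10  cbafeebbeebbfabhde$a  a
   11  de$acbafeebbeebbfabh  h
   12  e$acbafeebbeebbfabhd  d
   13  ebbeebbfabhde$acbafe  e
   14  ebbfabhde$acbafeebbe  e
   15  eebbeebbfabhde$acbaf  f
   16  eebbfabhde$acbafeebb  b
   17  fabhde$acbafeebbeebb  b
   18  feebbeebbfabhde$acba  a
   19  hde$acbafeebbeebbfab  b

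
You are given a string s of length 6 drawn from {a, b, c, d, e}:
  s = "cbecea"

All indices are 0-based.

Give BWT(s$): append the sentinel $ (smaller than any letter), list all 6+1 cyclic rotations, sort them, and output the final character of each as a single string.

aec$ecb

rank  rotation last
    0  $cbecea  a
    1  a$cbece  e
    2  becea$c  c
    3  cbecea$  $
    4  cea$cbe  e
    5  ea$cbec  c
    6  ecea$cb  b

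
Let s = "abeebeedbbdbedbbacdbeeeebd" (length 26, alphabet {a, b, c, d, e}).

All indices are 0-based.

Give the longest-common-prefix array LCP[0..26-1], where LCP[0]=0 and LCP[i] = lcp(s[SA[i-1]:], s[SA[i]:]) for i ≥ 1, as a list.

[0, 1, 0, 1, 2, 1, 2, 1, 2, 3, 3, 0, 0, 1, 3, 2, 3, 0, 2, 1, 4, 1, 3, 2, 2, 3]

rank | idx | suffix
   0 |   0 | abeebeedbbdbedbbacdbeeeebd
   1 |  16 | acdbeeeebd
   2 |  15 | bacdbeeeebd
   3 |  14 | bbacdbeeeebd
   4 |   8 | bbdbedbbacdbeeeebd
   5 |  24 | bd
   6 |   9 | bdbedbbacdbeeeebd
   7 |  11 | bedbbacdbeeeebd
   8 |   1 | beebeedbbdbedbbacdbeeeebd
   9 |   4 | beedbbdbedbbacdbeeeebd
  10 |  19 | beeeebd
  11 |  17 | cdbeeeebd
  12 |  25 | d
  13 |  13 | dbbacdbeeeebd
  14 |   7 | dbbdbedbbacdbeeeebd
  15 |  10 | dbedbbacdbeeeebd
  16 |  18 | dbeeeebd
  17 |  23 | ebd
  18 |   3 | ebeedbbdbedbbacdbeeeebd
  19 |  12 | edbbacdbeeeebd
  20 |   6 | edbbdbedbbacdbeeeebd
  21 |  22 | eebd
  22 |   2 | eebeedbbdbedbbacdbeeeebd
  23 |   5 | eedbbdbedbbacdbeeeebd
  24 |  21 | eeebd
  25 |  20 | eeeebd

SA = [0, 16, 15, 14, 8, 24, 9, 11, 1, 4, 19, 17, 25, 13, 7, 10, 18, 23, 3, 12, 6, 22, 2, 5, 21, 20]
[i] adj suffixes → lcp
  [1] 0/16 → 1 ('a')
  [2] 16/15 → 0 ('')
  [3] 15/14 → 1 ('b')
  [4] 14/8 → 2 ('bb')
  [5] 8/24 → 1 ('b')
  [6] 24/9 → 2 ('bd')
  [7] 9/11 → 1 ('b')
  [8] 11/1 → 2 ('be')
  [9] 1/4 → 3 ('bee')
  [10] 4/19 → 3 ('bee')
  [11] 19/17 → 0 ('')
  [12] 17/25 → 0 ('')
  [13] 25/13 → 1 ('d')
  [14] 13/7 → 3 ('dbb')
  [15] 7/10 → 2 ('db')
  [16] 10/18 → 3 ('dbe')
  [17] 18/23 → 0 ('')
  [18] 23/3 → 2 ('eb')
  [19] 3/12 → 1 ('e')
  [20] 12/6 → 4 ('edbb')
  [21] 6/22 → 1 ('e')
  [22] 22/2 → 3 ('eeb')
  [23] 2/5 → 2 ('ee')
  [24] 5/21 → 2 ('ee')
  [25] 21/20 → 3 ('eee')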